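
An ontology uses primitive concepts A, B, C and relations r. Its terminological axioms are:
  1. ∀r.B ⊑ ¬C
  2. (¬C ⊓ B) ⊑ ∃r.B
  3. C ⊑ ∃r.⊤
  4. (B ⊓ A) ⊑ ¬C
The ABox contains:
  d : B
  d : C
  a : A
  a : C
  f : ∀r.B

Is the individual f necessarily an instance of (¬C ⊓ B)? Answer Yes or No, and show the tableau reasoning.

1. f : (¬C ⊓ B)?  L(f) = {∀r.B} ∪ {(C ⊔ ¬B)}
   apply at f: ∀r.B⊑¬C
   open: L(f) ⊇ {¬B, ¬C, ∀r.B} — f ∉ (¬C ⊓ B) possible
2. Hence f : (¬C ⊓ B): not entailed.

No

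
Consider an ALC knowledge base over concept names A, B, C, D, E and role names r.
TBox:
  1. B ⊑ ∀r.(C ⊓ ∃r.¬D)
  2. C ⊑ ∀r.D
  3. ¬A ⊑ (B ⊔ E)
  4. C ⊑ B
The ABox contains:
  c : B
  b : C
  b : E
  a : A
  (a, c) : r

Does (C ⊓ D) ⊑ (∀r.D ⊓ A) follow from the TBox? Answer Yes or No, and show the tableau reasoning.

1. (C ⊓ D) ⊑ (∀r.D ⊓ A)  ⇔  ((C ⊓ D) ⊓ (∃r.¬D ⊔ ¬A)) unsat w.r.t. T
   apply at x₀: C⊑∀r.D; C⊑B
   open: L(x₀) ⊇ {B, C, D, ¬A, ∀r.(C ⊓ ∃r.¬D), …}
2. Hence (C ⊓ D) ⊑ (∀r.D ⊓ A): not entailed.

No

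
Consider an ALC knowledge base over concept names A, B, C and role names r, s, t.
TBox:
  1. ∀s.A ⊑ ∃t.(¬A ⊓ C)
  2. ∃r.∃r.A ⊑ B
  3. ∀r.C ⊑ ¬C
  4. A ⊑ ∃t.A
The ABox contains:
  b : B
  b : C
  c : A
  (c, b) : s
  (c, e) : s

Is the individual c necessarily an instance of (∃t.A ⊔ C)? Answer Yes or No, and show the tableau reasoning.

1. c : (∃t.A ⊔ C)?  L(c) = {A} ∪ {(∀t.¬A ⊓ ¬C)}
   clash {A, ¬A} at an ∃-successor — c ∈ (∃t.A ⊔ C)
2. Hence c : (∃t.A ⊔ C): entailed.

Yes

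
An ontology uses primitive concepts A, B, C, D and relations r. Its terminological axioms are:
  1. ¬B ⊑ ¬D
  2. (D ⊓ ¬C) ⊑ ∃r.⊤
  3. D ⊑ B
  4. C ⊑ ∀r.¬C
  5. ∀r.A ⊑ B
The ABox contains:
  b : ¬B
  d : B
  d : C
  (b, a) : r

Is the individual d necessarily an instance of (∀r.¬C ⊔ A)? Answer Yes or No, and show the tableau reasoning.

Yes

1. d : (∀r.¬C ⊔ A)?  L(d) = {B, C} ∪ {(∃r.C ⊓ ¬A)}
   clash {C, ¬C} at an ∃-successor — d ∈ (∀r.¬C ⊔ A)
2. Hence d : (∀r.¬C ⊔ A): entailed.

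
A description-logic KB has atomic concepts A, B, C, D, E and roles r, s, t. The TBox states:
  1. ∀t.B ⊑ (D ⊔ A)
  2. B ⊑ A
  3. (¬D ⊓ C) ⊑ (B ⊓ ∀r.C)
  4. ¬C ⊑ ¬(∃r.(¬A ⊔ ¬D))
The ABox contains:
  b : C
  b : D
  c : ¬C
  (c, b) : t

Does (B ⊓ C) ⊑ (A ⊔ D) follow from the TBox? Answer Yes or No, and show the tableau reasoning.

Yes

1. (B ⊓ C) ⊑ (A ⊔ D)  ⇔  ((B ⊓ C) ⊓ (¬A ⊓ ¬D)) unsat w.r.t. T
   all branches close; clash {A, ¬A} at x₀
2. Hence (B ⊓ C) ⊑ (A ⊔ D): entailed.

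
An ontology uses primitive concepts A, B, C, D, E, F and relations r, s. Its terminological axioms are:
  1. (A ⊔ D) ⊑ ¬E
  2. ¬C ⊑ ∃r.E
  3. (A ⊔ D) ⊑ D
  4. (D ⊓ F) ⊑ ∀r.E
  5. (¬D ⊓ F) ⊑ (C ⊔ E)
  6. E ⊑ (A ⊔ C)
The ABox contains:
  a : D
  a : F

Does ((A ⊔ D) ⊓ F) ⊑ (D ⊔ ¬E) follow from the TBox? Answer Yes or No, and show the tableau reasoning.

Yes

1. ((A ⊔ D) ⊓ F) ⊑ (D ⊔ ¬E)  ⇔  (((A ⊔ D) ⊓ F) ⊓ (¬D ⊓ E)) unsat w.r.t. T
   all branches close; clash {D, ¬D} at x₀
2. Hence ((A ⊔ D) ⊓ F) ⊑ (D ⊔ ¬E): entailed.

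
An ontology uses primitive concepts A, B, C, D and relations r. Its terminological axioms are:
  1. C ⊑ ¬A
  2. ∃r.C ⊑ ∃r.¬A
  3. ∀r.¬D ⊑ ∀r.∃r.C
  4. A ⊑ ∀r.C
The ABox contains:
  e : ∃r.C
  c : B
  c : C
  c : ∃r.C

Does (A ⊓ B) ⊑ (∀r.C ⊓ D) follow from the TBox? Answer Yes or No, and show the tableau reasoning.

1. (A ⊓ B) ⊑ (∀r.C ⊓ D)  ⇔  ((A ⊓ B) ⊓ (∃r.¬C ⊔ ¬D)) unsat w.r.t. T
   apply at x₀: A⊑∀r.C
   open: L(x₀) ⊇ {A, B, ¬C, ¬D, ∀r.C, …}
2. Hence (A ⊓ B) ⊑ (∀r.C ⊓ D): not entailed.

No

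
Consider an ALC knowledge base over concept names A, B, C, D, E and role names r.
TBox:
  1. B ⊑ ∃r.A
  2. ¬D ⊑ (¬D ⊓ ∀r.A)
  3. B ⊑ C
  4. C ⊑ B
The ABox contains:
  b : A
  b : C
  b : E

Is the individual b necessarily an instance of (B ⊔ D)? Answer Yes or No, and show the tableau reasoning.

1. b : (B ⊔ D)?  L(b) = {A, C, E} ∪ {(¬B ⊓ ¬D)}
   clash {B, ¬B} at b — b ∈ (B ⊔ D)
2. Hence b : (B ⊔ D): entailed.

Yes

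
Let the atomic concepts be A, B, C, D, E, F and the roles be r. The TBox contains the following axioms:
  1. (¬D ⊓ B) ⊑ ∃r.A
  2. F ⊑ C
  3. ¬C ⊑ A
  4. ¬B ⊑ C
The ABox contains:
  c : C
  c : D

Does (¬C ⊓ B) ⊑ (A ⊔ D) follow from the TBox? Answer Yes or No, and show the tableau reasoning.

Yes

1. (¬C ⊓ B) ⊑ (A ⊔ D)  ⇔  ((¬C ⊓ B) ⊓ (¬A ⊓ ¬D)) unsat w.r.t. T
   all branches close; clash {A, ¬A} at x₀
2. Hence (¬C ⊓ B) ⊑ (A ⊔ D): entailed.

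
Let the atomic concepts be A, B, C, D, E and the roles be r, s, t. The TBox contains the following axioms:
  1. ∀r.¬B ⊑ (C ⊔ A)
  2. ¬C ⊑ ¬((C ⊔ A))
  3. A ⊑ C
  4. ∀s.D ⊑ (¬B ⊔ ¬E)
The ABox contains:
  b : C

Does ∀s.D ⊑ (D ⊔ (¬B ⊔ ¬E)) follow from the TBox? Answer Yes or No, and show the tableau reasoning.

Yes

1. ∀s.D ⊑ (D ⊔ (¬B ⊔ ¬E))  ⇔  (∀s.D ⊓ (¬D ⊓ (B ⊓ E))) unsat w.r.t. T
   all branches close; clash {E, ¬E} at x₀
2. Hence ∀s.D ⊑ (D ⊔ (¬B ⊔ ¬E)): entailed.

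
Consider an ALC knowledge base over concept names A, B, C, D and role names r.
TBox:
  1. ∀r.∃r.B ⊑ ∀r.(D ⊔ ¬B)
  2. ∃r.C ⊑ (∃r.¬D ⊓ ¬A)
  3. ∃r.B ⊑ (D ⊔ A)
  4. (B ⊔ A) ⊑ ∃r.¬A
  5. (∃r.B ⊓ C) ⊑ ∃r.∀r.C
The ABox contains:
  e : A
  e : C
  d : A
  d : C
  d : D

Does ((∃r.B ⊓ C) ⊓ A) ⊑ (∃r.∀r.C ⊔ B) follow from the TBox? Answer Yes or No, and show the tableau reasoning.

1. ((∃r.B ⊓ C) ⊓ A) ⊑ (∃r.∀r.C ⊔ B)  ⇔  (((∃r.B ⊓ C) ⊓ A) ⊓ (∀r.∃r.¬C ⊓ ¬B)) unsat w.r.t. T
   all branches close; clash {A, ¬A} at x₀
2. Hence ((∃r.B ⊓ C) ⊓ A) ⊑ (∃r.∀r.C ⊔ B): entailed.

Yes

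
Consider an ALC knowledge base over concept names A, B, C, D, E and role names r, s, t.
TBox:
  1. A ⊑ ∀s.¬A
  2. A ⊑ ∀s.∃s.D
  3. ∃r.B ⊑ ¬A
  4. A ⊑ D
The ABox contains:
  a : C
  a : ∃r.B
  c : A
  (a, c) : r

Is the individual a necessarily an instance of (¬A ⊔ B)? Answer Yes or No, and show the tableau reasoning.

1. a : (¬A ⊔ B)?  L(a) = {C, ∃r.B} ∪ {(A ⊓ ¬B)}
   clash {A, ¬A} at a — a ∈ (¬A ⊔ B)
2. Hence a : (¬A ⊔ B): entailed.

Yes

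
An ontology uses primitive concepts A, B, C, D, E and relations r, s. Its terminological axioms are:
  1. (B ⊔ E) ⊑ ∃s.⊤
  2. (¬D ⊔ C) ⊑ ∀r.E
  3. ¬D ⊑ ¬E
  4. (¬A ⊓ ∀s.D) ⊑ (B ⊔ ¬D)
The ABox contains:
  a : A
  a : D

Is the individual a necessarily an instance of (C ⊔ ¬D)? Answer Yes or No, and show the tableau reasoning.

No

1. a : (C ⊔ ¬D)?  L(a) = {A, D} ∪ {(¬C ⊓ D)}
   open: L(a) ⊇ {A, D, ¬B, ¬C, ¬E} — a ∉ (C ⊔ ¬D) possible
2. Hence a : (C ⊔ ¬D): not entailed.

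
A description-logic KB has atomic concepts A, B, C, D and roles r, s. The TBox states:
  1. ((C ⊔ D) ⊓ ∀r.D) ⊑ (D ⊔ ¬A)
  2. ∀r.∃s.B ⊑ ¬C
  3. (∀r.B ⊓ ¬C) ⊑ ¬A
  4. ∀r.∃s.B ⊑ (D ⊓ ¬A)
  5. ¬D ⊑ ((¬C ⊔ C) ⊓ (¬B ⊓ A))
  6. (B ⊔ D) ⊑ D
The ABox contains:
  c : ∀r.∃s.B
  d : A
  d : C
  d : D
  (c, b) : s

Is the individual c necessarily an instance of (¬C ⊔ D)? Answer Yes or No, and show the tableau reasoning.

1. c : (¬C ⊔ D)?  L(c) = {∀r.∃s.B} ∪ {(C ⊓ ¬D)}
   clash {D, ¬D} at c — c ∈ (¬C ⊔ D)
2. Hence c : (¬C ⊔ D): entailed.

Yes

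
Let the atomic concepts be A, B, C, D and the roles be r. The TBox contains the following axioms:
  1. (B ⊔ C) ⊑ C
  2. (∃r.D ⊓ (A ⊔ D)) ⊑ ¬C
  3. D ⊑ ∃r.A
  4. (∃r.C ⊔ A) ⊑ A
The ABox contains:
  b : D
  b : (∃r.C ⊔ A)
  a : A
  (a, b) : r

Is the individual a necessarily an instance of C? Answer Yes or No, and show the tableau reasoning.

1. a : C?  L(a) = {A} ∪ {¬C}
   open: L(a) ⊇ {A, ¬B, ¬C, ¬D} — a ∉ C possible
2. Hence a : C: not entailed.

No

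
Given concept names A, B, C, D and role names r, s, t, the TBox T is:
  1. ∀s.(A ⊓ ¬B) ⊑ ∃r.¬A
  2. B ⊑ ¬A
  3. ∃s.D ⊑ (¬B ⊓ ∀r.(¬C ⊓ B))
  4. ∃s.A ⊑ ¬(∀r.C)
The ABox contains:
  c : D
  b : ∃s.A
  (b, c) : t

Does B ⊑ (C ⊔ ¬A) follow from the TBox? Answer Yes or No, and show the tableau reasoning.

Yes

1. B ⊑ (C ⊔ ¬A)  ⇔  (B ⊓ (¬C ⊓ A)) unsat w.r.t. T
   all branches close; clash {A, ¬A} at x₀
2. Hence B ⊑ (C ⊔ ¬A): entailed.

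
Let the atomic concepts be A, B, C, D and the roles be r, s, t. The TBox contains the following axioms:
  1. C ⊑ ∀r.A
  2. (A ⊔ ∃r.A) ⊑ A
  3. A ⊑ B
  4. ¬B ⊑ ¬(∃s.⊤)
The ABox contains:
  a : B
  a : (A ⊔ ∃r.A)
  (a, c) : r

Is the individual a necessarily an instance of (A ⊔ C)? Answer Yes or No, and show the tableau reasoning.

Yes

1. a : (A ⊔ C)?  L(a) = {B, (A ⊔ ∃r.A)} ∪ {(¬A ⊓ ¬C)}
   clash {A, ¬A} at a — a ∈ (A ⊔ C)
2. Hence a : (A ⊔ C): entailed.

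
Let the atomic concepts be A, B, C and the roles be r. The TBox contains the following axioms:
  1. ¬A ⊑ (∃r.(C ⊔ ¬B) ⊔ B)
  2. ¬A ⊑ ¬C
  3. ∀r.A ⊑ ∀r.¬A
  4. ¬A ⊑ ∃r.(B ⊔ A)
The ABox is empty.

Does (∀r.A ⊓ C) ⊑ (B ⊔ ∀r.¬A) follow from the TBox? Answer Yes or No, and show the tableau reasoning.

1. (∀r.A ⊓ C) ⊑ (B ⊔ ∀r.¬A)  ⇔  ((∀r.A ⊓ C) ⊓ (¬B ⊓ ∃r.A)) unsat w.r.t. T
   all branches close; clash {C, ¬C} at x₀
2. Hence (∀r.A ⊓ C) ⊑ (B ⊔ ∀r.¬A): entailed.

Yes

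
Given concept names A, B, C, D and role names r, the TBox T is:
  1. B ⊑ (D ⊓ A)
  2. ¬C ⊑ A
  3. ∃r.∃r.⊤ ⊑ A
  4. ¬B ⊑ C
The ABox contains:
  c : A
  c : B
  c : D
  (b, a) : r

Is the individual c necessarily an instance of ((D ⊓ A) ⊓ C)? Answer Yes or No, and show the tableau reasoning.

No

1. c : ((D ⊓ A) ⊓ C)?  L(c) = {A, B, D} ∪ {((¬D ⊔ ¬A) ⊔ ¬C)}
   apply at c: B⊑(D ⊓ A)
   open: L(c) ⊇ {A, B, D, ¬C} — c ∉ ((D ⊓ A) ⊓ C) possible
2. Hence c : ((D ⊓ A) ⊓ C): not entailed.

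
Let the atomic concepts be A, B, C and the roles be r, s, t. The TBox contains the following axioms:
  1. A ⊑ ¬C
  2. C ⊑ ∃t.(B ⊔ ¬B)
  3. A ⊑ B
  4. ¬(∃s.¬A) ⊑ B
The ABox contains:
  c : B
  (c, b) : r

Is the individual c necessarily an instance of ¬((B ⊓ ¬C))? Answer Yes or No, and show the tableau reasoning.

No

1. c : ¬((B ⊓ ¬C))?  L(c) = {B} ∪ {(B ⊓ ¬C)}
   open: L(c) ⊇ {B, ¬C} — c ∉ ¬((B ⊓ ¬C)) possible
2. Hence c : ¬((B ⊓ ¬C)): not entailed.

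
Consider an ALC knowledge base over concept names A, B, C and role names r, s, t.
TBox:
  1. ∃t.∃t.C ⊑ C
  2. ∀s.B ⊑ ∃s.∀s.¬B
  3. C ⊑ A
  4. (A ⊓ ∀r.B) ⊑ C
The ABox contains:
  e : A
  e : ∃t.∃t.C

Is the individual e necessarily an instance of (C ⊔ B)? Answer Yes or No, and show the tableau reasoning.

Yes

1. e : (C ⊔ B)?  L(e) = {A, ∃t.∃t.C} ∪ {(¬C ⊓ ¬B)}
   clash {C, ¬C} at e — e ∈ (C ⊔ B)
2. Hence e : (C ⊔ B): entailed.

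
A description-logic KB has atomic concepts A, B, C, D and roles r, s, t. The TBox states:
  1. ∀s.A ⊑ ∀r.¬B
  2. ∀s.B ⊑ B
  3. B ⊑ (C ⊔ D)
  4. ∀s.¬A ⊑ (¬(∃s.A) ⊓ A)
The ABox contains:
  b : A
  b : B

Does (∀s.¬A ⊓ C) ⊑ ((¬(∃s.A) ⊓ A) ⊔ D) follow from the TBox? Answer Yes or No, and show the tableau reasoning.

1. (∀s.¬A ⊓ C) ⊑ ((¬(∃s.A) ⊓ A) ⊔ D)  ⇔  ((∀s.¬A ⊓ C) ⊓ ((∃s.A ⊔ ¬A) ⊓ ¬D)) unsat w.r.t. T
   all branches close; clash {A, ¬A} at x₀
2. Hence (∀s.¬A ⊓ C) ⊑ ((¬(∃s.A) ⊓ A) ⊔ D): entailed.

Yes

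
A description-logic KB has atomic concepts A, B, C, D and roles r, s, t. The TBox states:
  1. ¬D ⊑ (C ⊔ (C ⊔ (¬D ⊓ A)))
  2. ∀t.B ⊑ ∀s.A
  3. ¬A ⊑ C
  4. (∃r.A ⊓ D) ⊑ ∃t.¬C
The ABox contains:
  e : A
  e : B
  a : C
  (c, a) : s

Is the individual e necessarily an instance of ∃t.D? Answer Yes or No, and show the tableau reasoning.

1. e : ∃t.D?  L(e) = {A, B} ∪ {∀t.¬D}
   open: L(e) ⊇ {A, B, D, ∀r.¬A, ∀t.¬D, …} (+ ∃-successors) — e ∉ ∃t.D possible
2. Hence e : ∃t.D: not entailed.

No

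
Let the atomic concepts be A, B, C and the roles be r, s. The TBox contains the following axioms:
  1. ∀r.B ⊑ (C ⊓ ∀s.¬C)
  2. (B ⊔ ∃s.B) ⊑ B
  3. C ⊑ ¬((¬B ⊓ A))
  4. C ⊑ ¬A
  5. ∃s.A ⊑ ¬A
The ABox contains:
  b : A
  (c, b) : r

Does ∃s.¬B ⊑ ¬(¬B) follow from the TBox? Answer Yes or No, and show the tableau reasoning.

No

1. ∃s.¬B ⊑ ¬(¬B)  ⇔  (∃s.¬B ⊓ ¬B) unsat w.r.t. T
   open: L(x₀) ⊇ {¬B, ¬C, ∀s.¬A, ∀s.¬B, ∃r.¬B, …} (+ ∃-successors)
2. Hence ∃s.¬B ⊑ ¬(¬B): not entailed.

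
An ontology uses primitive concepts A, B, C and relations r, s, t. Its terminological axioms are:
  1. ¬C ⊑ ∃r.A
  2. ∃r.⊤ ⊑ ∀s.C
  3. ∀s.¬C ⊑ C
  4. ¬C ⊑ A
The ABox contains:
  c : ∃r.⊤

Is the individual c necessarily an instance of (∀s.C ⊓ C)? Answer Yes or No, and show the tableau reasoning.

No

1. c : (∀s.C ⊓ C)?  L(c) = {∃r.⊤} ∪ {(∃s.¬C ⊔ ¬C)}
   apply at c: ∃r.⊤⊑∀s.C
   open: L(c) ⊇ {A, ¬C, ∀s.C, ∃r.A, ∃r.⊤, …} (+ ∃-successors) — c ∉ (∀s.C ⊓ C) possible
2. Hence c : (∀s.C ⊓ C): not entailed.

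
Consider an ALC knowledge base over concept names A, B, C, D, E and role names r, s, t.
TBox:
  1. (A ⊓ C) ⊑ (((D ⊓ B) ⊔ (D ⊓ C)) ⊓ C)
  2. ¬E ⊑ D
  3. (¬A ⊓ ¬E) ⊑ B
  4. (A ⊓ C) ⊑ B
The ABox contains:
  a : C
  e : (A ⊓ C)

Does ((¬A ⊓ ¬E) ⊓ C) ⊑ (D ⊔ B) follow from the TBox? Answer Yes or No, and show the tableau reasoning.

1. ((¬A ⊓ ¬E) ⊓ C) ⊑ (D ⊔ B)  ⇔  (((¬A ⊓ ¬E) ⊓ C) ⊓ (¬D ⊓ ¬B)) unsat w.r.t. T
   all branches close; clash {D, ¬D} at x₀
2. Hence ((¬A ⊓ ¬E) ⊓ C) ⊑ (D ⊔ B): entailed.

Yes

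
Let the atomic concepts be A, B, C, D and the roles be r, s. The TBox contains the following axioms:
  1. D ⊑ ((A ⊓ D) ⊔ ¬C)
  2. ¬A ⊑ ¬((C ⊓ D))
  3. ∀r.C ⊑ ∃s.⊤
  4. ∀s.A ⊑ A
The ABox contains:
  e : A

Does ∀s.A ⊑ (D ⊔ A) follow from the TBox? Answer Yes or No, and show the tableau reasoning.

1. ∀s.A ⊑ (D ⊔ A)  ⇔  (∀s.A ⊓ (¬D ⊓ ¬A)) unsat w.r.t. T
   all branches close; clash {A, ¬A} at x₀
2. Hence ∀s.A ⊑ (D ⊔ A): entailed.

Yes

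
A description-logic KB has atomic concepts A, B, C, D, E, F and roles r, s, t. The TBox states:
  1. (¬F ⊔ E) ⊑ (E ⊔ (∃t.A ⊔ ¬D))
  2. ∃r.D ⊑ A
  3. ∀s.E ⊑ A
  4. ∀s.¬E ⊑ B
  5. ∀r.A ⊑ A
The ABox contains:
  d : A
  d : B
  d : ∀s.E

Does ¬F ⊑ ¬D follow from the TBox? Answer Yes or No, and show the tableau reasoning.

1. ¬F ⊑ ¬D  ⇔  (¬F ⊓ D) unsat w.r.t. T
   open: L(x₀) ⊇ {D, E, ¬F, ∀r.¬D, ∃r.¬A, …} (+ ∃-successors)
2. Hence ¬F ⊑ ¬D: not entailed.

No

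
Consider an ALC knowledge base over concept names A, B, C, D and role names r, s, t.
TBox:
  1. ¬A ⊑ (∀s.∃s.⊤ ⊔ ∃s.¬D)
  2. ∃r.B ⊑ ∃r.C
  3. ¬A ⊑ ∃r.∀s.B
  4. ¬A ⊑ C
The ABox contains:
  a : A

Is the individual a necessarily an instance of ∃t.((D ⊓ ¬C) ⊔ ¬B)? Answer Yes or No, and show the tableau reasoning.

1. a : ∃t.((D ⊓ ¬C) ⊔ ¬B)?  L(a) = {A} ∪ {∀t.((¬D ⊔ C) ⊓ B)}
   open: L(a) ⊇ {A, ∀r.¬B, ∀t.((¬D ⊔ C) ⊓ B)} — a ∉ ∃t.((D ⊓ ¬C) ⊔ ¬B) possible
2. Hence a : ∃t.((D ⊓ ¬C) ⊔ ¬B): not entailed.

No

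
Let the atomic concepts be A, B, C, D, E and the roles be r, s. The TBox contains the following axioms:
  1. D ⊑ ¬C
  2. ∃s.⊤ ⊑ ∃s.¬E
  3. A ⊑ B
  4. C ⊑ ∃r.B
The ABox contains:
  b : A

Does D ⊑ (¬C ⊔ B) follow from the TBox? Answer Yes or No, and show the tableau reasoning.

1. D ⊑ (¬C ⊔ B)  ⇔  (D ⊓ (C ⊓ ¬B)) unsat w.r.t. T
   all branches close; clash {B, ¬B} at x₀
2. Hence D ⊑ (¬C ⊔ B): entailed.

Yes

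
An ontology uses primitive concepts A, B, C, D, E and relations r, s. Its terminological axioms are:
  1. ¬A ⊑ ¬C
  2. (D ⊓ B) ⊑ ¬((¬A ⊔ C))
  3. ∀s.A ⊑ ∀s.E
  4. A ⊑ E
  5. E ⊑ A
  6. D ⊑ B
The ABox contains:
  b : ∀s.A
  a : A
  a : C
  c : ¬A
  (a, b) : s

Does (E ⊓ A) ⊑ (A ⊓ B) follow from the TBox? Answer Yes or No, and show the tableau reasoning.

No

1. (E ⊓ A) ⊑ (A ⊓ B)  ⇔  ((E ⊓ A) ⊓ (¬A ⊔ ¬B)) unsat w.r.t. T
   open: L(x₀) ⊇ {A, E, ¬B, ¬D, ∃s.¬A} (+ ∃-successors)
2. Hence (E ⊓ A) ⊑ (A ⊓ B): not entailed.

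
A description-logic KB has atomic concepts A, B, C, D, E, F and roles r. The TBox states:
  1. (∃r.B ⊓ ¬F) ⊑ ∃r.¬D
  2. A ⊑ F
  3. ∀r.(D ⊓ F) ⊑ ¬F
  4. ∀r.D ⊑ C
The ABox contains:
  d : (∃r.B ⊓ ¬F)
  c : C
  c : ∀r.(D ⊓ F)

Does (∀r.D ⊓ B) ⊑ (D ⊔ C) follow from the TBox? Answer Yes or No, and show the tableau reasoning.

Yes

1. (∀r.D ⊓ B) ⊑ (D ⊔ C)  ⇔  ((∀r.D ⊓ B) ⊓ (¬D ⊓ ¬C)) unsat w.r.t. T
   all branches close; clash {C, ¬C} at x₀
2. Hence (∀r.D ⊓ B) ⊑ (D ⊔ C): entailed.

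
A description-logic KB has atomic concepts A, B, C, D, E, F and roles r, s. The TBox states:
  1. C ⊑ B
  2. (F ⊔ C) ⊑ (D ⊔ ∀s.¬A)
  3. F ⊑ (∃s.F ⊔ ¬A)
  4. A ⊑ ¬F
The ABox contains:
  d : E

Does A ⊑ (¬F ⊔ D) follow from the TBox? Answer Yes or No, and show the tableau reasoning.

1. A ⊑ (¬F ⊔ D)  ⇔  (A ⊓ (F ⊓ ¬D)) unsat w.r.t. T
   all branches close; clash {F, ¬F} at x₀
2. Hence A ⊑ (¬F ⊔ D): entailed.

Yes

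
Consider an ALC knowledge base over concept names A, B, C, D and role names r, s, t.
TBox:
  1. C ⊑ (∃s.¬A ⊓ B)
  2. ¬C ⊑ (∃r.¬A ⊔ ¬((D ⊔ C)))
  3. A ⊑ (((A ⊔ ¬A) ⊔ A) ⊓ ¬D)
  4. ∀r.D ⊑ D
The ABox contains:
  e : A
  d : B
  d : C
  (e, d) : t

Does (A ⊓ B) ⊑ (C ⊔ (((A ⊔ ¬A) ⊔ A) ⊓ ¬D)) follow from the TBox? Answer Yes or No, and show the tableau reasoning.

1. (A ⊓ B) ⊑ (C ⊔ (((A ⊔ ¬A) ⊔ A) ⊓ ¬D))  ⇔  ((A ⊓ B) ⊓ (¬C ⊓ (((¬A ⊓ A) ⊓ ¬A) ⊔ D))) unsat w.r.t. T
   all branches close; clash {D, ¬D} at x₀
2. Hence (A ⊓ B) ⊑ (C ⊔ (((A ⊔ ¬A) ⊔ A) ⊓ ¬D)): entailed.

Yes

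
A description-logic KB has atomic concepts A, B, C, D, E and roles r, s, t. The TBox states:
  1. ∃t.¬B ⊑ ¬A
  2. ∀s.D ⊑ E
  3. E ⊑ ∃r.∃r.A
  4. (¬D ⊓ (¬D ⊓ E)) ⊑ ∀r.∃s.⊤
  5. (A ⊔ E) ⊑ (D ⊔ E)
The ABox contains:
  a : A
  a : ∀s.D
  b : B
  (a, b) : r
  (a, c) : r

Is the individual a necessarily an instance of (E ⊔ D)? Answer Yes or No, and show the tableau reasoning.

Yes

1. a : (E ⊔ D)?  L(a) = {A, ∀s.D} ∪ {(¬E ⊓ ¬D)}
   clash {A, ¬A} at a — a ∈ (E ⊔ D)
2. Hence a : (E ⊔ D): entailed.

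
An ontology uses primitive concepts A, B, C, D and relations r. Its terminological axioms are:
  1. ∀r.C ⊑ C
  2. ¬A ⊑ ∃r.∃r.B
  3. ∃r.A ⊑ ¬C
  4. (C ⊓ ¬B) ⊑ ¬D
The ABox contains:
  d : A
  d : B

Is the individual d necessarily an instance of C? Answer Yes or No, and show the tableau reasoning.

No

1. d : C?  L(d) = {A, B} ∪ {¬C}
   open: L(d) ⊇ {A, B, ¬C, ∃r.¬C} (+ ∃-successors) — d ∉ C possible
2. Hence d : C: not entailed.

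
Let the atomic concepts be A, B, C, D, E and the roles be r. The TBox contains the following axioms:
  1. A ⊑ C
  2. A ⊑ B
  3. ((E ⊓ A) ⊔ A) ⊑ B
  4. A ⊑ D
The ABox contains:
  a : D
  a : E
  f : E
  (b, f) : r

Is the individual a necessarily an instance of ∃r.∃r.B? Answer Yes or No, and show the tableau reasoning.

1. a : ∃r.∃r.B?  L(a) = {D, E} ∪ {∀r.∀r.¬B}
   open: L(a) ⊇ {D, E, ¬A, ∀r.∀r.¬B} — a ∉ ∃r.∃r.B possible
2. Hence a : ∃r.∃r.B: not entailed.

No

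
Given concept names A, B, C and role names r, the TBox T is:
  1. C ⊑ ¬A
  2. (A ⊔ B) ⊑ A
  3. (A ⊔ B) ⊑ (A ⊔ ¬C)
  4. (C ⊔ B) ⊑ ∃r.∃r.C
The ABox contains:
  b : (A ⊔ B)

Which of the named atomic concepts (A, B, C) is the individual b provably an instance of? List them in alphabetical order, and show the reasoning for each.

1. b : A?  L(b) = {(A ⊔ B)} ∪ {¬A}
   clash {A, ¬A} at b — b ∈ A
2. b : B?  L(b) = {(A ⊔ B)} ∪ {¬B}
   apply at b: (A ⊔ B)⊑A; (A ⊔ B)⊑(A ⊔ ¬C)
   open: L(b) ⊇ {A, ¬B, ¬C} — b ∉ B possible
3. b : C?  L(b) = {(A ⊔ B)} ∪ {¬C}
   apply at b: (A ⊔ B)⊑A; (A ⊔ B)⊑(A ⊔ ¬C)
   open: L(b) ⊇ {A, ¬B, ¬C} — b ∉ C possible
4. Entailed for b: {A}

{A}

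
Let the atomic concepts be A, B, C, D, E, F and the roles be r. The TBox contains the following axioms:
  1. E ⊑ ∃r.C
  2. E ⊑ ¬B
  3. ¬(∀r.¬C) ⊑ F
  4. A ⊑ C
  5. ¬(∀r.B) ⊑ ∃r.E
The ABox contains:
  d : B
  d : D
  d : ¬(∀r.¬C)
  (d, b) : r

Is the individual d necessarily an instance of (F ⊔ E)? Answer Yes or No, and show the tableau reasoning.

Yes

1. d : (F ⊔ E)?  L(d) = {B, D, ¬(∀r.¬C)} ∪ {(¬F ⊓ ¬E)}
   clash {F, ¬F} at d — d ∈ (F ⊔ E)
2. Hence d : (F ⊔ E): entailed.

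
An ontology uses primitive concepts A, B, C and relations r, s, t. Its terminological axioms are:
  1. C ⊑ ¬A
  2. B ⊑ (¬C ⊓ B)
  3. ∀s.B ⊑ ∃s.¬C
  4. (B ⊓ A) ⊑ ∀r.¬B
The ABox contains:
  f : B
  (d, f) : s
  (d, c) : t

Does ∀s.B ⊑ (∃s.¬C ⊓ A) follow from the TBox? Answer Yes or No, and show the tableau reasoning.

1. ∀s.B ⊑ (∃s.¬C ⊓ A)  ⇔  (∀s.B ⊓ (∀s.C ⊔ ¬A)) unsat w.r.t. T
   apply at x₀: ∀s.B⊑∃s.¬C
   open: L(x₀) ⊇ {¬A, ¬B, ¬C, ∀s.B, ∃s.¬C} (+ ∃-successors)
2. Hence ∀s.B ⊑ (∃s.¬C ⊓ A): not entailed.

No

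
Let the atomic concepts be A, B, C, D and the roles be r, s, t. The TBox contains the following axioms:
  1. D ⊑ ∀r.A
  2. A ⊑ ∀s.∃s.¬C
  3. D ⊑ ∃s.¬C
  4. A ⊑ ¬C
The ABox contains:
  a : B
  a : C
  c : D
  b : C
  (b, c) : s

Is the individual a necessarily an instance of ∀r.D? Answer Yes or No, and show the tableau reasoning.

1. a : ∀r.D?  L(a) = {B, C} ∪ {∃r.¬D}
   open: L(a) ⊇ {B, C, ¬A, ¬D, ∃r.¬D} (+ ∃-successors) — a ∉ ∀r.D possible
2. Hence a : ∀r.D: not entailed.

No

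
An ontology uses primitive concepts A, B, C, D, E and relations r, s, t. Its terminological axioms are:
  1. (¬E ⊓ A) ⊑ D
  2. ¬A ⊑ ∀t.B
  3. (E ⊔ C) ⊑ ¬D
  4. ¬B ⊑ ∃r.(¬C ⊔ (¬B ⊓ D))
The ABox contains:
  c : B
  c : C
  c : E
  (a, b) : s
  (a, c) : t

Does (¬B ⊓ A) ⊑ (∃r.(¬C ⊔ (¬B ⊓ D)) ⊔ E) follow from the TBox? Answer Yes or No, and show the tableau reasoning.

Yes

1. (¬B ⊓ A) ⊑ (∃r.(¬C ⊔ (¬B ⊓ D)) ⊔ E)  ⇔  ((¬B ⊓ A) ⊓ (∀r.(C ⊓ (B ⊔ ¬D)) ⊓ ¬E)) unsat w.r.t. T
   all branches close; clash {D, ¬D} at x₀
2. Hence (¬B ⊓ A) ⊑ (∃r.(¬C ⊔ (¬B ⊓ D)) ⊔ E): entailed.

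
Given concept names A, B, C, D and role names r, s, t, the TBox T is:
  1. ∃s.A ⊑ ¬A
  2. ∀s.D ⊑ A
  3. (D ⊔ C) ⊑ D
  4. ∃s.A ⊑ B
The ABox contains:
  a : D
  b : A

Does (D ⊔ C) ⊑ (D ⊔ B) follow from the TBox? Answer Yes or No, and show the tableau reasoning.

Yes

1. (D ⊔ C) ⊑ (D ⊔ B)  ⇔  ((D ⊔ C) ⊓ (¬D ⊓ ¬B)) unsat w.r.t. T
   all branches close; clash {D, ¬D} at x₀
2. Hence (D ⊔ C) ⊑ (D ⊔ B): entailed.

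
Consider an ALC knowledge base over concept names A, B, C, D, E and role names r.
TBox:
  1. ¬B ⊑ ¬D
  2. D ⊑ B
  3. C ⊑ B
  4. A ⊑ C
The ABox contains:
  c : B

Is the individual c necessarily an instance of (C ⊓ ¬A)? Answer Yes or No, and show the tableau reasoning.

No

1. c : (C ⊓ ¬A)?  L(c) = {B} ∪ {(¬C ⊔ A)}
   open: L(c) ⊇ {B, ¬A, ¬C} — c ∉ (C ⊓ ¬A) possible
2. Hence c : (C ⊓ ¬A): not entailed.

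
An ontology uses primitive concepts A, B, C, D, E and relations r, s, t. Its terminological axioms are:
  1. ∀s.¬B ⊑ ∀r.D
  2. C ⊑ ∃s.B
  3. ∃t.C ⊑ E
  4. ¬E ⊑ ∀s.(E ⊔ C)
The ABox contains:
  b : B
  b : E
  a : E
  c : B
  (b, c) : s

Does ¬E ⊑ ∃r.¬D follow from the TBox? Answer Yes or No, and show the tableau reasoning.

No

1. ¬E ⊑ ∃r.¬D  ⇔  (¬E ⊓ ∀r.D) unsat w.r.t. T
   apply at x₀: ¬E⊑∀s.(E ⊔ C)
   open: L(x₀) ⊇ {¬C, ¬E, ∀r.D, ∀s.(E ⊔ C), ∀t.¬C}
2. Hence ¬E ⊑ ∃r.¬D: not entailed.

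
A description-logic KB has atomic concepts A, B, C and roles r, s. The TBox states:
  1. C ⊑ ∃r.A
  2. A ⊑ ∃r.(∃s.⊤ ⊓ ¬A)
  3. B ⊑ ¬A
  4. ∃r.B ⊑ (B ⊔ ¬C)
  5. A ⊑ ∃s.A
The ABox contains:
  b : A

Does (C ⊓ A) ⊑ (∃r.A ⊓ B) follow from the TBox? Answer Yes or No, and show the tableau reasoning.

No

1. (C ⊓ A) ⊑ (∃r.A ⊓ B)  ⇔  ((C ⊓ A) ⊓ (∀r.¬A ⊔ ¬B)) unsat w.r.t. T
   apply at x₀: C⊑∃r.A; A⊑∃r.(∃s.⊤ ⊓ ¬A); A⊑∃s.A
   open: L(x₀) ⊇ {A, C, ¬B, ∀r.¬B, ∃r.(∃s.⊤ ⊓ ¬A), …} (+ ∃-successors)
2. Hence (C ⊓ A) ⊑ (∃r.A ⊓ B): not entailed.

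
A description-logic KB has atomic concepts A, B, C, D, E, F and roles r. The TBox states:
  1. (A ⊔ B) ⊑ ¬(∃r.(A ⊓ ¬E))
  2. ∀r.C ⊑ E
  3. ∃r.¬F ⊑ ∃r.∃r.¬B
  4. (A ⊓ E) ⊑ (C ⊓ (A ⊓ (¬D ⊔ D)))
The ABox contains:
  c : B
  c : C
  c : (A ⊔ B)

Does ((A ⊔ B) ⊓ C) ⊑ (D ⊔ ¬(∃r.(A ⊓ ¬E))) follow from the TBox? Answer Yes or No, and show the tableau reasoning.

1. ((A ⊔ B) ⊓ C) ⊑ (D ⊔ ¬(∃r.(A ⊓ ¬E)))  ⇔  (((A ⊔ B) ⊓ C) ⊓ (¬D ⊓ ∃r.(A ⊓ ¬E))) unsat w.r.t. T
   all branches close; clash {E, ¬E} at an ∃-successor
2. Hence ((A ⊔ B) ⊓ C) ⊑ (D ⊔ ¬(∃r.(A ⊓ ¬E))): entailed.

Yes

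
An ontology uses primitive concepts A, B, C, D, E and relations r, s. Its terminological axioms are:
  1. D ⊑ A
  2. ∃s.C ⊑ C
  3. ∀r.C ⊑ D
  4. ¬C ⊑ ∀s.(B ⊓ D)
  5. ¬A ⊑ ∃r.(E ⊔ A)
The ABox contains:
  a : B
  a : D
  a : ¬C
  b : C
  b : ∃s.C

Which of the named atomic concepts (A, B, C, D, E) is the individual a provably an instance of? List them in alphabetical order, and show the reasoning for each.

{A, B, D}

1. a : A?  L(a) = {B, D, ¬C} ∪ {¬A}
   clash {A, ¬A} at a — a ∈ A
2. a : B?  L(a) = {B, D, ¬C} ∪ {¬B}
   clash {B, ¬B} at a — a ∈ B
3. a : C?  L(a) = {B, D, ¬C} ∪ {¬C}
   apply at a: D⊑A; ¬C⊑∀s.(B ⊓ D)
   open: L(a) ⊇ {A, B, D, ¬C, ∀s.(B ⊓ D), …} — a ∉ C possible
4. a : D?  L(a) = {B, D, ¬C} ∪ {¬D}
   clash {D, ¬D} at a — a ∈ D
5. a : E?  L(a) = {B, D, ¬C} ∪ {¬E}
   apply at a: D⊑A; ¬C⊑∀s.(B ⊓ D)
   open: L(a) ⊇ {A, B, D, ¬C, ¬E, …} — a ∉ E possible
6. Entailed for a: {A, B, D}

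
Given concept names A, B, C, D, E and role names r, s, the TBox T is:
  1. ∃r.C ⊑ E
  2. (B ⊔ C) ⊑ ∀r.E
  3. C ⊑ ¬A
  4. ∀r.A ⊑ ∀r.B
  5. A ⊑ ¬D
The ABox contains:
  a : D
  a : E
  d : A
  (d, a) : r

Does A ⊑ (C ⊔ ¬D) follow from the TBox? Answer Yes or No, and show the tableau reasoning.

1. A ⊑ (C ⊔ ¬D)  ⇔  (A ⊓ (¬C ⊓ D)) unsat w.r.t. T
   all branches close; clash {D, ¬D} at x₀
2. Hence A ⊑ (C ⊔ ¬D): entailed.

Yes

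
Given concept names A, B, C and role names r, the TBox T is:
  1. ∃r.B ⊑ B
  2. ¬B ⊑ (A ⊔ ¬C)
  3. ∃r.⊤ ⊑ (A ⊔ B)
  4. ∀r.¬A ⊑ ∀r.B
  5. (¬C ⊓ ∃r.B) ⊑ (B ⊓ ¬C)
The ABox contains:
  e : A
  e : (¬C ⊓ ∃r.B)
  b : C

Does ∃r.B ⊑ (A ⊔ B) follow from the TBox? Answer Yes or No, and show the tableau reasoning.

Yes

1. ∃r.B ⊑ (A ⊔ B)  ⇔  (∃r.B ⊓ (¬A ⊓ ¬B)) unsat w.r.t. T
   all branches close; clash {B, ¬B} at x₀
2. Hence ∃r.B ⊑ (A ⊔ B): entailed.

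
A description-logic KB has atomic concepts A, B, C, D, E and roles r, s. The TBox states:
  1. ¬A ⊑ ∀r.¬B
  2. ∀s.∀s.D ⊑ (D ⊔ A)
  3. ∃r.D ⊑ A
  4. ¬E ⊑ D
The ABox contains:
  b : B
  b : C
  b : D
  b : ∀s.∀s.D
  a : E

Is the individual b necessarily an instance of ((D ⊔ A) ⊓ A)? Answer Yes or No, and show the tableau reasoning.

1. b : ((D ⊔ A) ⊓ A)?  L(b) = {B, C, D, ∀s.∀s.D} ∪ {((¬D ⊓ ¬A) ⊔ ¬A)}
   apply at b: ∀s.∀s.D⊑(D ⊔ A)
   open: L(b) ⊇ {B, C, D, ¬A, ∀r.¬B, …} — b ∉ ((D ⊔ A) ⊓ A) possible
2. Hence b : ((D ⊔ A) ⊓ A): not entailed.

No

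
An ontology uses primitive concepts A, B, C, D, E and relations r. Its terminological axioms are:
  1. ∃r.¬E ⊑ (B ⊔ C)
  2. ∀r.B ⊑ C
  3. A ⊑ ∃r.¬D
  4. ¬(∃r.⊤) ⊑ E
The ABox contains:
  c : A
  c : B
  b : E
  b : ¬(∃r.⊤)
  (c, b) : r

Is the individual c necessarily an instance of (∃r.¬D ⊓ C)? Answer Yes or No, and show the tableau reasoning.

No

1. c : (∃r.¬D ⊓ C)?  L(c) = {A, B} ∪ {(∀r.D ⊔ ¬C)}
   apply at c: A⊑∃r.¬D
   open: L(c) ⊇ {A, B, ¬C, ∀r.E, ∃r.¬B, …} (+ ∃-successors) — c ∉ (∃r.¬D ⊓ C) possible
2. Hence c : (∃r.¬D ⊓ C): not entailed.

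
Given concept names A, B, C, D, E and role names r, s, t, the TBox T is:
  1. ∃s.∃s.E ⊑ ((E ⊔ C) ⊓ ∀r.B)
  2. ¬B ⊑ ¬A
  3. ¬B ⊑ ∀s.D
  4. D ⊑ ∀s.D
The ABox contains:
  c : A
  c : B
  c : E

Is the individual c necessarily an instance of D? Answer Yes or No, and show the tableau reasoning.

1. c : D?  L(c) = {A, B, E} ∪ {¬D}
   open: L(c) ⊇ {A, B, E, ¬D, ∀s.∀s.¬E} — c ∉ D possible
2. Hence c : D: not entailed.

No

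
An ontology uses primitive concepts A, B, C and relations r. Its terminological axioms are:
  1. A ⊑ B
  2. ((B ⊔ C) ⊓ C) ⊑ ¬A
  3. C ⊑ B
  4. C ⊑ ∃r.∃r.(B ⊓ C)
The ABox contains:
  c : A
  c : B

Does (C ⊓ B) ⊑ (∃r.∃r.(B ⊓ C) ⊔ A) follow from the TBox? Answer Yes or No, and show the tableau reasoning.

Yes

1. (C ⊓ B) ⊑ (∃r.∃r.(B ⊓ C) ⊔ A)  ⇔  ((C ⊓ B) ⊓ (∀r.∀r.(¬B ⊔ ¬C) ⊓ ¬A)) unsat w.r.t. T
   all branches close; clash {C, ¬C} at an ∃-successor
2. Hence (C ⊓ B) ⊑ (∃r.∃r.(B ⊓ C) ⊔ A): entailed.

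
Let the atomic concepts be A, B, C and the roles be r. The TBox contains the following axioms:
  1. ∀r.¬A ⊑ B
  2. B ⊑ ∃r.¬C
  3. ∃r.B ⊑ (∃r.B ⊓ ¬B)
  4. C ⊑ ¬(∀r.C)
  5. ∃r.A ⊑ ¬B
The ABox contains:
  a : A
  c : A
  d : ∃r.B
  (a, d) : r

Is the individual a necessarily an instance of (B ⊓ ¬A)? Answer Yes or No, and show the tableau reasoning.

No

1. a : (B ⊓ ¬A)?  L(a) = {A} ∪ {(¬B ⊔ A)}
   open: L(a) ⊇ {A, ¬B, ¬C, ∀r.¬B, ∃r.A} (+ ∃-successors) — a ∉ (B ⊓ ¬A) possible
2. Hence a : (B ⊓ ¬A): not entailed.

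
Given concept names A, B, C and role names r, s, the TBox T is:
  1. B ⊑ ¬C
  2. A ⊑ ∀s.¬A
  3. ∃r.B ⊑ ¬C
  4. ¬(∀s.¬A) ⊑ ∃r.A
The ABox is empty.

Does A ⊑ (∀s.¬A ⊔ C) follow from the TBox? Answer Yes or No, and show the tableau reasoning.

1. A ⊑ (∀s.¬A ⊔ C)  ⇔  (A ⊓ (∃s.A ⊓ ¬C)) unsat w.r.t. T
   all branches close; clash {A, ¬A} at an ∃-successor
2. Hence A ⊑ (∀s.¬A ⊔ C): entailed.

Yes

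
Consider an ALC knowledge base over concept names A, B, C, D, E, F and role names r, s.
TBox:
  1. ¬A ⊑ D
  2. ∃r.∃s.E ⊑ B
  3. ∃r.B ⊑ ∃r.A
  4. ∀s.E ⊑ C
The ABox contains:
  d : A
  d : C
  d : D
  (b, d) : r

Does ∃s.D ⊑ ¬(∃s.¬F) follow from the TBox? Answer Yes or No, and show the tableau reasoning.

No

1. ∃s.D ⊑ ¬(∃s.¬F)  ⇔  (∃s.D ⊓ ∃s.¬F) unsat w.r.t. T
   open: L(x₀) ⊇ {A, ∀r.¬B, ∀r.∀s.¬E, ∃s.D, ∃s.¬E, …} (+ ∃-successors)
2. Hence ∃s.D ⊑ ¬(∃s.¬F): not entailed.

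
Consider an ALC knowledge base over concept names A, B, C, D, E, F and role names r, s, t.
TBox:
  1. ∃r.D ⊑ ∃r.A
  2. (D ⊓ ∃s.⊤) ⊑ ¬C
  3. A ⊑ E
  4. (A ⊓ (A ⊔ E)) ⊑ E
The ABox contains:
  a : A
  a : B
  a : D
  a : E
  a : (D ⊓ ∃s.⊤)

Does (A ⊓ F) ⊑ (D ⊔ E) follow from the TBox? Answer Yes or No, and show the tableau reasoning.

1. (A ⊓ F) ⊑ (D ⊔ E)  ⇔  ((A ⊓ F) ⊓ (¬D ⊓ ¬E)) unsat w.r.t. T
   all branches close; clash {E, ¬E} at x₀
2. Hence (A ⊓ F) ⊑ (D ⊔ E): entailed.

Yes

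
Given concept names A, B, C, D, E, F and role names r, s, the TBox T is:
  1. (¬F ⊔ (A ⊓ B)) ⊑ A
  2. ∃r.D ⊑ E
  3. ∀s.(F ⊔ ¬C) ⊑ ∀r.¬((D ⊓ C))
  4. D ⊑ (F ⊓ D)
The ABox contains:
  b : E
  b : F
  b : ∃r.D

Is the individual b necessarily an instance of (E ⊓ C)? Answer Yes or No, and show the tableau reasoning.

No

1. b : (E ⊓ C)?  L(b) = {E, F, ∃r.D} ∪ {(¬E ⊔ ¬C)}
   open: L(b) ⊇ {E, F, ¬A, ¬C, ¬D, …} (+ ∃-successors) — b ∉ (E ⊓ C) possible
2. Hence b : (E ⊓ C): not entailed.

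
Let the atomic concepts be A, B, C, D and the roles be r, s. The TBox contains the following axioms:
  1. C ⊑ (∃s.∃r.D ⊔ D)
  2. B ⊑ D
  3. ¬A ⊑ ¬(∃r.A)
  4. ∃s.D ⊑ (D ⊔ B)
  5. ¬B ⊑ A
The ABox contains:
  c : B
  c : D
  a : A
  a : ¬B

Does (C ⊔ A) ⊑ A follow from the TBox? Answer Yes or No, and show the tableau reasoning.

1. (C ⊔ A) ⊑ A  ⇔  ((C ⊔ A) ⊓ ¬A) unsat w.r.t. T
   apply at x₀: ¬A⊑¬(∃r.A)
   open: L(x₀) ⊇ {B, C, D, ¬A, ∀r.¬A, …}
2. Hence (C ⊔ A) ⊑ A: not entailed.

No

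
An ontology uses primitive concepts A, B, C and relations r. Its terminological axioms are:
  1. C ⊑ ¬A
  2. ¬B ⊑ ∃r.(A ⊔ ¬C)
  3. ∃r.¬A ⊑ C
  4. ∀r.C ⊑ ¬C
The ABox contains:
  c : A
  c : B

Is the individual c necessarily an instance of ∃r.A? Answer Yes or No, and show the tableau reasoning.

No

1. c : ∃r.A?  L(c) = {A, B} ∪ {∀r.¬A}
   open: L(c) ⊇ {A, B, ¬C, ∀r.A, ∀r.¬A} — c ∉ ∃r.A possible
2. Hence c : ∃r.A: not entailed.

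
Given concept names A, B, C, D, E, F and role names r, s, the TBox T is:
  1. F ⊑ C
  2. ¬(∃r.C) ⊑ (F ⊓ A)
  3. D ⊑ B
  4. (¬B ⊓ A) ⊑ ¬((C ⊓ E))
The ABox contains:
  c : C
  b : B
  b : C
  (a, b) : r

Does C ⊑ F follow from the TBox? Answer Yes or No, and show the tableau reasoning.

No

1. C ⊑ F  ⇔  (C ⊓ ¬F) unsat w.r.t. T
   open: L(x₀) ⊇ {B, C, ¬D, ¬F, ∃r.C} (+ ∃-successors)
2. Hence C ⊑ F: not entailed.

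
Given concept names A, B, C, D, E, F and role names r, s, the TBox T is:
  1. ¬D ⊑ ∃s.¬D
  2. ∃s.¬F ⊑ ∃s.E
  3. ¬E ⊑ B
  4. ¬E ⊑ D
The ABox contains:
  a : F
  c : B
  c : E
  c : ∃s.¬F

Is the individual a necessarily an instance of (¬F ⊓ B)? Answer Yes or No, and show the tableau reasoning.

No

1. a : (¬F ⊓ B)?  L(a) = {F} ∪ {(F ⊔ ¬B)}
   open: L(a) ⊇ {D, E, F, ∀s.F} — a ∉ (¬F ⊓ B) possible
2. Hence a : (¬F ⊓ B): not entailed.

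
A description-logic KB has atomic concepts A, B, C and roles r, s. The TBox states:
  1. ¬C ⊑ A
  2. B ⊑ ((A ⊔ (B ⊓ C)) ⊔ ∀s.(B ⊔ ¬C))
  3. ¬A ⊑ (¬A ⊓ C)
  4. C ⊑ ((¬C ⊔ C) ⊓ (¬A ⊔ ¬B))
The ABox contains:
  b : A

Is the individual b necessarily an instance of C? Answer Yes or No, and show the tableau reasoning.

1. b : C?  L(b) = {A} ∪ {¬C}
   open: L(b) ⊇ {A, ¬B, ¬C} — b ∉ C possible
2. Hence b : C: not entailed.

No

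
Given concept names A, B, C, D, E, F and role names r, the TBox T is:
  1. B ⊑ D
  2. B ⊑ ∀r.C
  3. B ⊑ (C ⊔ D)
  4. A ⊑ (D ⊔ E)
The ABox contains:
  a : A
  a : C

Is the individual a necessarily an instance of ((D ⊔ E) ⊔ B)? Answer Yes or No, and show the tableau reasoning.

Yes

1. a : ((D ⊔ E) ⊔ B)?  L(a) = {A, C} ∪ {((¬D ⊓ ¬E) ⊓ ¬B)}
   clash {E, ¬E} at a — a ∈ ((D ⊔ E) ⊔ B)
2. Hence a : ((D ⊔ E) ⊔ B): entailed.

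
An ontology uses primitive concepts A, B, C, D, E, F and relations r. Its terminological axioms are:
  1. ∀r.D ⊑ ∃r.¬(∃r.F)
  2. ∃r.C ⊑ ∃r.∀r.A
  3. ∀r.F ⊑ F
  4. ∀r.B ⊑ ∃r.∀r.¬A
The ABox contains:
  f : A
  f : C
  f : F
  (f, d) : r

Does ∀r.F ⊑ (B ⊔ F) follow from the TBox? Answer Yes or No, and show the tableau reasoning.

Yes

1. ∀r.F ⊑ (B ⊔ F)  ⇔  (∀r.F ⊓ (¬B ⊓ ¬F)) unsat w.r.t. T
   all branches close; clash {F, ¬F} at x₀
2. Hence ∀r.F ⊑ (B ⊔ F): entailed.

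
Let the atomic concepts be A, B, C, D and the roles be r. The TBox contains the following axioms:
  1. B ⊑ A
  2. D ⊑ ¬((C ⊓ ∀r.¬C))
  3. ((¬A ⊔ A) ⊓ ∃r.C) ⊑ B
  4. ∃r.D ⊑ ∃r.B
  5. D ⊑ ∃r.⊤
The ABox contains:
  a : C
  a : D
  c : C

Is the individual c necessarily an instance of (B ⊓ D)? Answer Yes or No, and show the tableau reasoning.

No

1. c : (B ⊓ D)?  L(c) = {C} ∪ {(¬B ⊔ ¬D)}
   open: L(c) ⊇ {C, ¬B, ¬D, ∀r.¬C, ∀r.¬D} — c ∉ (B ⊓ D) possible
2. Hence c : (B ⊓ D): not entailed.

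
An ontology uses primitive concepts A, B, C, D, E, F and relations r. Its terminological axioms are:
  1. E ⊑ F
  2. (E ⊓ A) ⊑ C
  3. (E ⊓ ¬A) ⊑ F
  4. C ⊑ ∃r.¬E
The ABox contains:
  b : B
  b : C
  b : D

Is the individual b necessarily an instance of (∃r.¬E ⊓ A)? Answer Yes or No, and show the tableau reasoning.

No

1. b : (∃r.¬E ⊓ A)?  L(b) = {B, C, D} ∪ {(∀r.E ⊔ ¬A)}
   apply at b: C⊑∃r.¬E
   open: L(b) ⊇ {B, C, D, ¬A, ¬E, …} (+ ∃-successors) — b ∉ (∃r.¬E ⊓ A) possible
2. Hence b : (∃r.¬E ⊓ A): not entailed.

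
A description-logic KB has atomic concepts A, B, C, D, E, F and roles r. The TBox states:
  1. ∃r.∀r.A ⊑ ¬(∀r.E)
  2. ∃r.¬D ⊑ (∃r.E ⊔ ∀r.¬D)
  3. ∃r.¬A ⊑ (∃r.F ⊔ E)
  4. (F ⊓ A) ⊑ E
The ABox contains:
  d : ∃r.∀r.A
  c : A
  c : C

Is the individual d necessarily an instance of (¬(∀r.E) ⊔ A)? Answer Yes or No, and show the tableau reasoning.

Yes

1. d : (¬(∀r.E) ⊔ A)?  L(d) = {∃r.∀r.A} ∪ {(∀r.E ⊓ ¬A)}
   clash {E, ¬E} at an ∃-successor — d ∈ (¬(∀r.E) ⊔ A)
2. Hence d : (¬(∀r.E) ⊔ A): entailed.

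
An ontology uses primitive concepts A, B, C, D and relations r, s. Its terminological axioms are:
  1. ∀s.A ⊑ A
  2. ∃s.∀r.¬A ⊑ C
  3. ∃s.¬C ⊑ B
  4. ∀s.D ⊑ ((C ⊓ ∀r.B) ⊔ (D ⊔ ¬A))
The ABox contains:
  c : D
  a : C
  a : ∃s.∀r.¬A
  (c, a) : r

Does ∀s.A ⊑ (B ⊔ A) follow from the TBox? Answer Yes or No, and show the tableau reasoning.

1. ∀s.A ⊑ (B ⊔ A)  ⇔  (∀s.A ⊓ (¬B ⊓ ¬A)) unsat w.r.t. T
   all branches close; clash {B, ¬B} at x₀
2. Hence ∀s.A ⊑ (B ⊔ A): entailed.

Yes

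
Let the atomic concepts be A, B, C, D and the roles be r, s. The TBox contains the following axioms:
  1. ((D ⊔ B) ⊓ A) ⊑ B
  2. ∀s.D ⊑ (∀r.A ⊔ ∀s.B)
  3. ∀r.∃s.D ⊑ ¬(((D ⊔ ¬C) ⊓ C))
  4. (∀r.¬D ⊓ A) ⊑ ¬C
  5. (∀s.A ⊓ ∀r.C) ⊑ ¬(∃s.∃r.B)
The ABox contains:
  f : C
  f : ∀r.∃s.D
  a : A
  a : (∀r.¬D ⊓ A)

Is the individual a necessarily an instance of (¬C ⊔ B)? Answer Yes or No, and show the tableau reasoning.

Yes

1. a : (¬C ⊔ B)?  L(a) = {A, (∀r.¬D ⊓ A)} ∪ {(C ⊓ ¬B)}
   clash {C, ¬C} at a — a ∈ (¬C ⊔ B)
2. Hence a : (¬C ⊔ B): entailed.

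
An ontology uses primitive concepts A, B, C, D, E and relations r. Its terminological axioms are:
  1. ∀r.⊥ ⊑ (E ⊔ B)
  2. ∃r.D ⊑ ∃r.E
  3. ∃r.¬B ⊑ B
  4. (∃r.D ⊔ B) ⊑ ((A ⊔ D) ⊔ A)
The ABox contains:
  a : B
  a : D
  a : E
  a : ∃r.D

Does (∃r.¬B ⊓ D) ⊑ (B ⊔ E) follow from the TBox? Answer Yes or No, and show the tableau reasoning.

Yes

1. (∃r.¬B ⊓ D) ⊑ (B ⊔ E)  ⇔  ((∃r.¬B ⊓ D) ⊓ (¬B ⊓ ¬E)) unsat w.r.t. T
   all branches close; clash {B, ¬B} at x₀
2. Hence (∃r.¬B ⊓ D) ⊑ (B ⊔ E): entailed.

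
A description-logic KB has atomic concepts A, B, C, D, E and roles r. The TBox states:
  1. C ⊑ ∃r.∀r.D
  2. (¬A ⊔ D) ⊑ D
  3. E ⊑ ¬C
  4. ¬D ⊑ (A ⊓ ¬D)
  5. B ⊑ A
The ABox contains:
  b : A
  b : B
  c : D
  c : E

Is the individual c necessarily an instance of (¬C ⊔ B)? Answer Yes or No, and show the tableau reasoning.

Yes

1. c : (¬C ⊔ B)?  L(c) = {D, E} ∪ {(C ⊓ ¬B)}
   clash {C, ¬C} at c — c ∈ (¬C ⊔ B)
2. Hence c : (¬C ⊔ B): entailed.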